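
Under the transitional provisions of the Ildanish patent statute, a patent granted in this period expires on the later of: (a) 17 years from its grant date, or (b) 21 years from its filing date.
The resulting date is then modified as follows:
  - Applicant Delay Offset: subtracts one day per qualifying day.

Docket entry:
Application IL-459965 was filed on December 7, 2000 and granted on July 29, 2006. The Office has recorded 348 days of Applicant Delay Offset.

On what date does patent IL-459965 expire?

(a) grant + 17 years → 29 July 2023.
(b) filing + 21 years → 7 December 2021.
Later of the two: 29 July 2023.
Applicant Delay Offset: −348 days → 15 August 2022.

2022-08-15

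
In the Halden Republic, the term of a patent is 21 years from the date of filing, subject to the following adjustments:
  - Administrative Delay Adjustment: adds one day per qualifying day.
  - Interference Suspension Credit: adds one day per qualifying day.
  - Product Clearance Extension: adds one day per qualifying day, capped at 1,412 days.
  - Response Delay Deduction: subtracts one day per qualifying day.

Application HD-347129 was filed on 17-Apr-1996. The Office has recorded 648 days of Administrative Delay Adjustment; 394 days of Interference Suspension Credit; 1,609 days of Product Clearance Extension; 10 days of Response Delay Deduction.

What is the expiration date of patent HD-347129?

Base term: filing date + 21 years → 17 April 2017.
Administrative Delay Adjustment: +648 days → 25 January 2019.
Interference Suspension Credit: +394 days → 23 February 2020.
Product Clearance Extension: 1609 days claimed exceeds the 1412-day cap, so +1412 days → 5 January 2024.
Response Delay Deduction: −10 days → 26 December 2023.

December 26, 2023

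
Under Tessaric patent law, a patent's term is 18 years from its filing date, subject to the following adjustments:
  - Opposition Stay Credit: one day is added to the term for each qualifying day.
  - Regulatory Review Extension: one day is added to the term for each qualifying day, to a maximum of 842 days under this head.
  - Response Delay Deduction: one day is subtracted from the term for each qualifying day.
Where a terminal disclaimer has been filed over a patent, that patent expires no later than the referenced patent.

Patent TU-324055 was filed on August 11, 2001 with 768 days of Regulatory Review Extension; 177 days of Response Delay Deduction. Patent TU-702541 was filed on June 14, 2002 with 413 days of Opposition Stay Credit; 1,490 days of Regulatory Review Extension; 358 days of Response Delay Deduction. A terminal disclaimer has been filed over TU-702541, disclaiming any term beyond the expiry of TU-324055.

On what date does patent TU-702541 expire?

Natural term of TU-702541:
  Base: filing + 18 years → 14 June 2020.
  Opposition Stay Credit: +413 days → 1 August 2021.
  Regulatory Review Extension: 1490 days claimed exceeds the 842-day cap, so +842 days → 21 November 2023.
  Response Delay Deduction: −358 days → 28 November 2022.
Expiry of referenced patent TU-324055:
  Base: filing + 18 years → 11 August 2019.
  Regulatory Review Extension: 768 days (within the 842-day cap) → +768 days → 17 September 2021.
  Response Delay Deduction: −177 days → 24 March 2021.
Terminal disclaimer: TU-702541 expires on the earlier of 28 November 2022 and 24 March 2021.

2021-03-24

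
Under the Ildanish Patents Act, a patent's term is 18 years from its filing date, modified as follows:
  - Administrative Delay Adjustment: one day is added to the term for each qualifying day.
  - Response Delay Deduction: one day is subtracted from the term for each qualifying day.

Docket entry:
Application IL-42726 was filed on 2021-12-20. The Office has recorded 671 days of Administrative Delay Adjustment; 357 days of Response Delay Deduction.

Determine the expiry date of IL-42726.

October 29, 2040

Base term: filing date + 18 years → 20 December 2039.
Administrative Delay Adjustment: +671 days → 21 October 2041.
Response Delay Deduction: −357 days → 29 October 2040.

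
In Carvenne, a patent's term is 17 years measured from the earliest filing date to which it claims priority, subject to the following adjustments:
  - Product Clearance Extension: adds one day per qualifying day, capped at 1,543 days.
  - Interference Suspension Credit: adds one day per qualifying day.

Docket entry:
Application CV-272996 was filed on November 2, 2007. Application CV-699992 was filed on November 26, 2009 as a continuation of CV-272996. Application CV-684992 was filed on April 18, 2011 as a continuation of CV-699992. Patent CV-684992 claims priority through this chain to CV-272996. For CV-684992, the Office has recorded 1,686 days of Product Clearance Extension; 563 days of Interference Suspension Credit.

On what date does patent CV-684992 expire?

Earliest priority filing: 2 November 2007.
Base term: 2 November 2007 + 17 years → 2 November 2024.
Product Clearance Extension: 1686 days claimed exceeds the 1543-day cap, so +1543 days → 23 January 2029.
Interference Suspension Credit: +563 days → 9 August 2030.

August 9, 2030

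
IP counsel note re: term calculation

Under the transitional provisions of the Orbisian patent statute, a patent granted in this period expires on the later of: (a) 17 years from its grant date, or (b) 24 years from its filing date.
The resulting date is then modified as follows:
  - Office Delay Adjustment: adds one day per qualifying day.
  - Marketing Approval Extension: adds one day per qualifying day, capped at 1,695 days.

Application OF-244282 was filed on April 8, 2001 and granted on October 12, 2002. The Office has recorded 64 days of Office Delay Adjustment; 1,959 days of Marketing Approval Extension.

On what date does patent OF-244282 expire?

January 31, 2030

(a) grant + 17 years → 12 October 2019.
(b) filing + 24 years → 8 April 2025.
Later of the two: 8 April 2025.
Office Delay Adjustment: +64 days → 11 June 2025.
Marketing Approval Extension: 1959 days claimed exceeds the 1695-day cap, so +1695 days → 31 January 2030.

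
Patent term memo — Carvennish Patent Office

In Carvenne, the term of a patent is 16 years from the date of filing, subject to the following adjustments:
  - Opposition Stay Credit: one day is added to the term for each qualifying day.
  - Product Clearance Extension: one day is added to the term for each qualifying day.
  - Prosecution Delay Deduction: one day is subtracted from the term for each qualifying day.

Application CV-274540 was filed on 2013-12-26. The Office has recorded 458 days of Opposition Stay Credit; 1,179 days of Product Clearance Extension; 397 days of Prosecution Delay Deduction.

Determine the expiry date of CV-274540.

Base term: filing date + 16 years → 26 December 2029.
Opposition Stay Credit: +458 days → 29 March 2031.
Product Clearance Extension: +1179 days → 20 June 2034.
Prosecution Delay Deduction: −397 days → 19 May 2033.

May 19, 2033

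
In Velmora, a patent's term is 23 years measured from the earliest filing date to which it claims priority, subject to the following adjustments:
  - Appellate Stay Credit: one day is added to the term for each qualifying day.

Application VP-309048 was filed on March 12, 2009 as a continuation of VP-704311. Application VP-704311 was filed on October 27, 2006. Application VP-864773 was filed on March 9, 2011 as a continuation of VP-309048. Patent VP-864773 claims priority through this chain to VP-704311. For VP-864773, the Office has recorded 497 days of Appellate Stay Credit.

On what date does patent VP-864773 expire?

2031-03-08

Earliest priority filing: 27 October 2006.
Base term: 27 October 2006 + 23 years → 27 October 2029.
Appellate Stay Credit: +497 days → 8 March 2031.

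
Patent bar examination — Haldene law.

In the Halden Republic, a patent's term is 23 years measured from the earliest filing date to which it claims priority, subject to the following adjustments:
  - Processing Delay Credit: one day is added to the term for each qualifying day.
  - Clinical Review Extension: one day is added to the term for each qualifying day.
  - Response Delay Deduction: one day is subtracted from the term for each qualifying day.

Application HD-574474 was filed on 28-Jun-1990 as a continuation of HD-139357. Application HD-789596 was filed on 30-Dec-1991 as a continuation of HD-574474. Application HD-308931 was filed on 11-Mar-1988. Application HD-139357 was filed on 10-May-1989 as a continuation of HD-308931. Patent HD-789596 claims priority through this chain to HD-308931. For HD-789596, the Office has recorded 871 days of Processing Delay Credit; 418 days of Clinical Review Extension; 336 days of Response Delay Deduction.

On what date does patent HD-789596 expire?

Earliest priority filing: 11 March 1988.
Base term: 11 March 1988 + 23 years → 11 March 2011.
Processing Delay Credit: +871 days → 29 July 2013.
Clinical Review Extension: +418 days → 20 September 2014.
Response Delay Deduction: −336 days → 19 October 2013.

October 19, 2013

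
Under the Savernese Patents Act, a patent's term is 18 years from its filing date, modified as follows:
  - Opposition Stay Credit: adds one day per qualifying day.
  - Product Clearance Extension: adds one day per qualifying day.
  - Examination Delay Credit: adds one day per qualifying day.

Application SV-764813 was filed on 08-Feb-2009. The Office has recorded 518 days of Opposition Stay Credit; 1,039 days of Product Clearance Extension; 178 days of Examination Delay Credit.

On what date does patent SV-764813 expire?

2031-11-09

Base term: filing date + 18 years → 8 February 2027.
Opposition Stay Credit: +518 days → 10 July 2028.
Product Clearance Extension: +1039 days → 15 May 2031.
Examination Delay Credit: +178 days → 9 November 2031.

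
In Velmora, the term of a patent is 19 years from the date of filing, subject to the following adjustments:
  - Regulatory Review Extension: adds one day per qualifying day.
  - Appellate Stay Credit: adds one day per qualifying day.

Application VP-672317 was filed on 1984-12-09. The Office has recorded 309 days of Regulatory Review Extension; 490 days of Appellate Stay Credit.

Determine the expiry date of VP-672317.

Base term: filing date + 19 years → 9 December 2003.
Regulatory Review Extension: +309 days → 13 October 2004.
Appellate Stay Credit: +490 days → 15 February 2006.

2006-02-15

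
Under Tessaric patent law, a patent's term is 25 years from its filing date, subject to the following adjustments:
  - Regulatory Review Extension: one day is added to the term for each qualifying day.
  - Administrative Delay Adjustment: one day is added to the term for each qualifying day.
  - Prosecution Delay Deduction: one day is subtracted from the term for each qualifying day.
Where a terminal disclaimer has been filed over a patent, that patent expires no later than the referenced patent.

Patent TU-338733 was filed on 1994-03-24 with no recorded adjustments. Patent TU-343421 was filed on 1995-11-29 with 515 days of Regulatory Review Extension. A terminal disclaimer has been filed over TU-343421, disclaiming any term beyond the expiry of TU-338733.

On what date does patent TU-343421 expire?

2019-03-24

Natural term of TU-343421:
  Base: filing + 25 years → 29 November 2020.
  Regulatory Review Extension: +515 days → 28 April 2022.
Expiry of referenced patent TU-338733:
  Base: filing + 25 years → 24 March 2019.
Terminal disclaimer: TU-343421 expires on the earlier of 28 April 2022 and 24 March 2019.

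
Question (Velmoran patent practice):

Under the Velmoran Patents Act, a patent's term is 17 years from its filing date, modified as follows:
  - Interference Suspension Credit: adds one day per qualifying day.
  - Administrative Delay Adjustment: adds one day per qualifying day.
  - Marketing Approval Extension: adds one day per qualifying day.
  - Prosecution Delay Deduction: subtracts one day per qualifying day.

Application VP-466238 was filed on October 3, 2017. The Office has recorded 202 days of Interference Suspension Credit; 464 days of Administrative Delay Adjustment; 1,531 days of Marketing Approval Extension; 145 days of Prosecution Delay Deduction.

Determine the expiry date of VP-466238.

May 16, 2040

Base term: filing date + 17 years → 3 October 2034.
Interference Suspension Credit: +202 days → 23 April 2035.
Administrative Delay Adjustment: +464 days → 30 July 2036.
Marketing Approval Extension: +1531 days → 8 October 2040.
Prosecution Delay Deduction: −145 days → 16 May 2040.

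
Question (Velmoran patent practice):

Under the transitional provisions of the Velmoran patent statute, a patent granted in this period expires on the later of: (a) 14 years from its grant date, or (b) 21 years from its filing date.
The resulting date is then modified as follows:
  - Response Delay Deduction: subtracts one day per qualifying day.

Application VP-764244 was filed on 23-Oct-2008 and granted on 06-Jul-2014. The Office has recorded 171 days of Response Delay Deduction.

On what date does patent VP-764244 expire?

2029-05-05

(a) grant + 14 years → 6 July 2028.
(b) filing + 21 years → 23 October 2029.
Later of the two: 23 October 2029.
Response Delay Deduction: −171 days → 5 May 2029.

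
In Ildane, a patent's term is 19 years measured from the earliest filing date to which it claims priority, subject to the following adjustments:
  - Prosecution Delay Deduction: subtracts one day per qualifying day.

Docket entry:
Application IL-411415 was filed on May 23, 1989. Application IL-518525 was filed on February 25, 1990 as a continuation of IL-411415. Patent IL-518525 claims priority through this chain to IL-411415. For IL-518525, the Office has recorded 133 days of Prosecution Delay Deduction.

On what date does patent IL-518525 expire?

Earliest priority filing: 23 May 1989.
Base term: 23 May 1989 + 19 years → 23 May 2008.
Prosecution Delay Deduction: −133 days → 11 January 2008.

January 11, 2008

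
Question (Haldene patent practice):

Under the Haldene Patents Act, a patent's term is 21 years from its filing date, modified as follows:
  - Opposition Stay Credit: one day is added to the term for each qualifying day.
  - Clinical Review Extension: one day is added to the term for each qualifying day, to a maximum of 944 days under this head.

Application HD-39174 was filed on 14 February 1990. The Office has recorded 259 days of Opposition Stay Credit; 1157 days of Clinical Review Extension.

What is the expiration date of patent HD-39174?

Base term: filing date + 21 years → 14 February 2011.
Opposition Stay Credit: +259 days → 31 October 2011.
Clinical Review Extension: 1157 days claimed exceeds the 944-day cap, so +944 days → 1 June 2014.

June 1, 2014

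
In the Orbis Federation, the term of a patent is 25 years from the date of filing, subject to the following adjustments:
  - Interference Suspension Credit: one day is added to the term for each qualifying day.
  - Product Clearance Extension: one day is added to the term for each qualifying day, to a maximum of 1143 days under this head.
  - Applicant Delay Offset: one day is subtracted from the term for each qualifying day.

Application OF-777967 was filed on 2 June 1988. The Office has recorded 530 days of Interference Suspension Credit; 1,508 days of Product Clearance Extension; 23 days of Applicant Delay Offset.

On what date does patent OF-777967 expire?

2017-12-08

Base term: filing date + 25 years → 2 June 2013.
Interference Suspension Credit: +530 days → 14 November 2014.
Product Clearance Extension: 1508 days claimed exceeds the 1143-day cap, so +1143 days → 31 December 2017.
Applicant Delay Offset: −23 days → 8 December 2017.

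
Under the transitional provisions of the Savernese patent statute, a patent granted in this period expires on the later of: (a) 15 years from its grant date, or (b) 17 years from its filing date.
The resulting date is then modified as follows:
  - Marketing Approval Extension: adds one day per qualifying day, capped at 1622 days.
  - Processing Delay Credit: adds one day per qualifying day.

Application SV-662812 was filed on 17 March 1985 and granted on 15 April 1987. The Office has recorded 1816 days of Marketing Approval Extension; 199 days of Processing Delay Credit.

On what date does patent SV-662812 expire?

April 10, 2007

(a) grant + 15 years → 15 April 2002.
(b) filing + 17 years → 17 March 2002.
Later of the two: 15 April 2002.
Marketing Approval Extension: 1816 days claimed exceeds the 1622-day cap, so +1622 days → 23 September 2006.
Processing Delay Credit: +199 days → 10 April 2007.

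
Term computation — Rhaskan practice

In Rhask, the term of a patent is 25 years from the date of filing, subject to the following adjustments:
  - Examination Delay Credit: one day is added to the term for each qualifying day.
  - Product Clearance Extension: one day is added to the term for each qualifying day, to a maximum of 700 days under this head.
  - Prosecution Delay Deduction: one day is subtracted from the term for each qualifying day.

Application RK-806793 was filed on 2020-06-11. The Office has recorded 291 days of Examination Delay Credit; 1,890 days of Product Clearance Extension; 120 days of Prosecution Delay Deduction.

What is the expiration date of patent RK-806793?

October 30, 2047

Base term: filing date + 25 years → 11 June 2045.
Examination Delay Credit: +291 days → 29 March 2046.
Product Clearance Extension: 1890 days claimed exceeds the 700-day cap, so +700 days → 27 February 2048.
Prosecution Delay Deduction: −120 days → 30 October 2047.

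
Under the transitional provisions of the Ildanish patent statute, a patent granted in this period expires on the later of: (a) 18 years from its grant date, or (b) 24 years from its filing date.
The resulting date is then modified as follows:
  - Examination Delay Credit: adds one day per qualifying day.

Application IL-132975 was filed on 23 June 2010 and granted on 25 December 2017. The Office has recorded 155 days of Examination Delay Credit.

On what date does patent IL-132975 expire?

(a) grant + 18 years → 25 December 2035.
(b) filing + 24 years → 23 June 2034.
Later of the two: 25 December 2035.
Examination Delay Credit: +155 days → 28 May 2036.

2036-05-28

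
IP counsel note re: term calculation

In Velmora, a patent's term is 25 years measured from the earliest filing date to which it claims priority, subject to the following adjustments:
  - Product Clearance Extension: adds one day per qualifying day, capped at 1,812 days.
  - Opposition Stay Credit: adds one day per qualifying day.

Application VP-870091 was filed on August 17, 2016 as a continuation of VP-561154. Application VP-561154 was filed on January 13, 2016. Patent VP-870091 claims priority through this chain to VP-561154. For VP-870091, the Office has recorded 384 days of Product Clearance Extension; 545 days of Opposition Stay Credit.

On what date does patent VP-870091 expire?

Earliest priority filing: 13 January 2016.
Base term: 13 January 2016 + 25 years → 13 January 2041.
Product Clearance Extension: 384 days (within the 1812-day cap) → +384 days → 1 February 2042.
Opposition Stay Credit: +545 days → 31 July 2043.

July 31, 2043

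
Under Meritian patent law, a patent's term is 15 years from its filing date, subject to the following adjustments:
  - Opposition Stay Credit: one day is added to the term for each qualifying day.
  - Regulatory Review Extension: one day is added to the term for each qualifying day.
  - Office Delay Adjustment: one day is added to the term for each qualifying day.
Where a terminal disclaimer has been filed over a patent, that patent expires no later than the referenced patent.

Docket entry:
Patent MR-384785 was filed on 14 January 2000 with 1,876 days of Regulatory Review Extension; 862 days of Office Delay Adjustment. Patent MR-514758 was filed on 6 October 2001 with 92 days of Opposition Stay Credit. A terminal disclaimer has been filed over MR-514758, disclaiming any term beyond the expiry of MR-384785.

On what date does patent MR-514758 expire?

January 6, 2017

Natural term of MR-514758:
  Base: filing + 15 years → 6 October 2016.
  Opposition Stay Credit: +92 days → 6 January 2017.
Expiry of referenced patent MR-384785:
  Base: filing + 15 years → 14 January 2015.
  Regulatory Review Extension: +1876 days → 4 March 2020.
  Office Delay Adjustment: +862 days → 14 July 2022.
Terminal disclaimer: MR-514758 expires on the earlier of 6 January 2017 and 14 July 2022.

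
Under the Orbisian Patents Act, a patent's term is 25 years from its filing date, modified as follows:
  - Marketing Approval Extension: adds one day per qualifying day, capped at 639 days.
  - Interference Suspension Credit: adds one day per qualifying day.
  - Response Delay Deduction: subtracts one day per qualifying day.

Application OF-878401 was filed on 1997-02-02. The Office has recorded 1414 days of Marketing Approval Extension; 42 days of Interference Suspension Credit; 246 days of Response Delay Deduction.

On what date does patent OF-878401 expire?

2023-04-13

Base term: filing date + 25 years → 2 February 2022.
Marketing Approval Extension: 1414 days claimed exceeds the 639-day cap, so +639 days → 3 November 2023.
Interference Suspension Credit: +42 days → 15 December 2023.
Response Delay Deduction: −246 days → 13 April 2023.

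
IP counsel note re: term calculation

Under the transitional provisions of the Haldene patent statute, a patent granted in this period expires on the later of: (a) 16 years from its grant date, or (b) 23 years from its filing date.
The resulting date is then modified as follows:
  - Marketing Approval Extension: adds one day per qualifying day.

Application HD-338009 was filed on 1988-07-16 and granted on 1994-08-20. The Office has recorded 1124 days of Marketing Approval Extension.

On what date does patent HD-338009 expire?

(a) grant + 16 years → 20 August 2010.
(b) filing + 23 years → 16 July 2011.
Later of the two: 16 July 2011.
Marketing Approval Extension: +1124 days → 13 August 2014.

August 13, 2014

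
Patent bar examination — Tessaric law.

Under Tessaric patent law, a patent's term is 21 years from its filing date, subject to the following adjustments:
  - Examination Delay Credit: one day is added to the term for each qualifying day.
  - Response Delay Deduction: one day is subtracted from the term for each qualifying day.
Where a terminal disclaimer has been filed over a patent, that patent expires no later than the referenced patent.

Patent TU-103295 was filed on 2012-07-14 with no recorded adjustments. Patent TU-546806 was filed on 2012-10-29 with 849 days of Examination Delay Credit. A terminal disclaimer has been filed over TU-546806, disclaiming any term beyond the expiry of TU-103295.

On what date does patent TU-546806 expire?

2033-07-14

Natural term of TU-546806:
  Base: filing + 21 years → 29 October 2033.
  Examination Delay Credit: +849 days → 25 February 2036.
Expiry of referenced patent TU-103295:
  Base: filing + 21 years → 14 July 2033.
Terminal disclaimer: TU-546806 expires on the earlier of 25 February 2036 and 14 July 2033.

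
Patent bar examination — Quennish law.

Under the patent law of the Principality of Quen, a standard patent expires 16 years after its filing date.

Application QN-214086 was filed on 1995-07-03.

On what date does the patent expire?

2011-07-03

Filing date + 16 years → 3 July 2011.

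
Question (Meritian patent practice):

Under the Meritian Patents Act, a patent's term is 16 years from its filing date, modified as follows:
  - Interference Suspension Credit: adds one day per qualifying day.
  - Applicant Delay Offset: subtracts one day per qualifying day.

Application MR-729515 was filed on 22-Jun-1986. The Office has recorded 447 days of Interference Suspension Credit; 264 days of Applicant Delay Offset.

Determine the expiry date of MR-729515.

Base term: filing date + 16 years → 22 June 2002.
Interference Suspension Credit: +447 days → 12 September 2003.
Applicant Delay Offset: −264 days → 22 December 2002.

2002-12-22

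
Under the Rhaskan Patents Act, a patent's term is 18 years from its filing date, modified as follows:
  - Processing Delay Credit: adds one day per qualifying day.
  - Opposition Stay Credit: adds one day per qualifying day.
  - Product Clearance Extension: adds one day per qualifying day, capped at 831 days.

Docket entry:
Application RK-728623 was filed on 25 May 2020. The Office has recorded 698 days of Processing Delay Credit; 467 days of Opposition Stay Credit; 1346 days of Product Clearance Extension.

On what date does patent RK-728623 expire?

November 11, 2043

Base term: filing date + 18 years → 25 May 2038.
Processing Delay Credit: +698 days → 22 April 2040.
Opposition Stay Credit: +467 days → 2 August 2041.
Product Clearance Extension: 1346 days claimed exceeds the 831-day cap, so +831 days → 11 November 2043.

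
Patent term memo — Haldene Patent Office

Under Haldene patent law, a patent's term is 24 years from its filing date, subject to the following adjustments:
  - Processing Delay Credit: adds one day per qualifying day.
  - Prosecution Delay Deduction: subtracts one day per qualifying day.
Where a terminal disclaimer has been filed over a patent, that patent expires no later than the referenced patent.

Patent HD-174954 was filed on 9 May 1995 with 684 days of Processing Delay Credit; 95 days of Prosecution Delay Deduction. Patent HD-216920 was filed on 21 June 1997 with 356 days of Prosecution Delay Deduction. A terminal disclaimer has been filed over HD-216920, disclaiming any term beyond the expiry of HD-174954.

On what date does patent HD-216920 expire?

June 30, 2020

Natural term of HD-216920:
  Base: filing + 24 years → 21 June 2021.
  Prosecution Delay Deduction: −356 days → 30 June 2020.
Expiry of referenced patent HD-174954:
  Base: filing + 24 years → 9 May 2019.
  Processing Delay Credit: +684 days → 23 March 2021.
  Prosecution Delay Deduction: −95 days → 18 December 2020.
Terminal disclaimer: HD-216920 expires on the earlier of 30 June 2020 and 18 December 2020.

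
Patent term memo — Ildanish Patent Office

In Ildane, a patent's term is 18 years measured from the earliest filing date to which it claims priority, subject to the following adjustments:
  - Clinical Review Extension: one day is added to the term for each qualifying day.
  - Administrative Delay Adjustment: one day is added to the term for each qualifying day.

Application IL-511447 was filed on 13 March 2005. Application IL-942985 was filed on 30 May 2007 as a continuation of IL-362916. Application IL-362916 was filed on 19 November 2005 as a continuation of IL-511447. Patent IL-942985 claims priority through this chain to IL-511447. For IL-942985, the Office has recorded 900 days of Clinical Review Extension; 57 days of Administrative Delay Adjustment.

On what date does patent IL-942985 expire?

Earliest priority filing: 13 March 2005.
Base term: 13 March 2005 + 18 years → 13 March 2023.
Clinical Review Extension: +900 days → 29 August 2025.
Administrative Delay Adjustment: +57 days → 25 October 2025.

October 25, 2025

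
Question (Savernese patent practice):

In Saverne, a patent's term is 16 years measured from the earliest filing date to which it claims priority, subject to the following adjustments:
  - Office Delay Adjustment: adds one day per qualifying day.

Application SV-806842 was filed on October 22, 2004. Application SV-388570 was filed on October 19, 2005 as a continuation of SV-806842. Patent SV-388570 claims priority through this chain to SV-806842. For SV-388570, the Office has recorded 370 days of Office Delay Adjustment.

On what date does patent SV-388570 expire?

2021-10-27

Earliest priority filing: 22 October 2004.
Base term: 22 October 2004 + 16 years → 22 October 2020.
Office Delay Adjustment: +370 days → 27 October 2021.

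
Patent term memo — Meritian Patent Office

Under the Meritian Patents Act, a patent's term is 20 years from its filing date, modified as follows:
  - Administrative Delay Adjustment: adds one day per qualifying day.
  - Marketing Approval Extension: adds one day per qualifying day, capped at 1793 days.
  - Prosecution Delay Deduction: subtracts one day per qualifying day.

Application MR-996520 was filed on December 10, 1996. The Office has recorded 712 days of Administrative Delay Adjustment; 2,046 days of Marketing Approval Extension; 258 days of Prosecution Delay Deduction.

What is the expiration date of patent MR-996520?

Base term: filing date + 20 years → 10 December 2016.
Administrative Delay Adjustment: +712 days → 22 November 2018.
Marketing Approval Extension: 2046 days claimed exceeds the 1793-day cap, so +1793 days → 20 October 2023.
Prosecution Delay Deduction: −258 days → 4 February 2023.

2023-02-04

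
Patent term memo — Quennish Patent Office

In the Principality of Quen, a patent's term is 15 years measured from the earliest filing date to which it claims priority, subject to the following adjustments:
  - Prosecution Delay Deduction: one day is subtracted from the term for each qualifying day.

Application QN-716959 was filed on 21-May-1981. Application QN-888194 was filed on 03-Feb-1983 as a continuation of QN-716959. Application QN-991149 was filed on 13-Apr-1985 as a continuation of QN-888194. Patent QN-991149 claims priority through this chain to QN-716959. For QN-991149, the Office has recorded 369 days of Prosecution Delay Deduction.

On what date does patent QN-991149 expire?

May 18, 1995

Earliest priority filing: 21 May 1981.
Base term: 21 May 1981 + 15 years → 21 May 1996.
Prosecution Delay Deduction: −369 days → 18 May 1995.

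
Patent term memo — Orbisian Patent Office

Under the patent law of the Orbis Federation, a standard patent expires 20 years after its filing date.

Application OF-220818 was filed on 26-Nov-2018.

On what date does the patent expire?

Filing date + 20 years → 26 November 2038.

November 26, 2038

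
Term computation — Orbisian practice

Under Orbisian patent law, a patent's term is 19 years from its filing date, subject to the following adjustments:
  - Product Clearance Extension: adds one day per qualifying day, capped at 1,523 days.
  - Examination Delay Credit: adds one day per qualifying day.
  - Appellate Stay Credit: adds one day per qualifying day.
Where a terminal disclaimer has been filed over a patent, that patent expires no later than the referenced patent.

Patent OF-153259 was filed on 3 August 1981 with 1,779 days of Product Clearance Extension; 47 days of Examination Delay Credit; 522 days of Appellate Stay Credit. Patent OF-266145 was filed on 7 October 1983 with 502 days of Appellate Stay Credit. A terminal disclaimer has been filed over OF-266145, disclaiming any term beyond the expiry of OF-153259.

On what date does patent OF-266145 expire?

Natural term of OF-266145:
  Base: filing + 19 years → 7 October 2002.
  Appellate Stay Credit: +502 days → 21 February 2004.
Expiry of referenced patent OF-153259:
  Base: filing + 19 years → 3 August 2000.
  Product Clearance Extension: 1779 days claimed exceeds the 1523-day cap, so +1523 days → 4 October 2004.
  Examination Delay Credit: +47 days → 20 November 2004.
  Appellate Stay Credit: +522 days → 26 April 2006.
Terminal disclaimer: OF-266145 expires on the earlier of 21 February 2004 and 26 April 2006.

February 21, 2004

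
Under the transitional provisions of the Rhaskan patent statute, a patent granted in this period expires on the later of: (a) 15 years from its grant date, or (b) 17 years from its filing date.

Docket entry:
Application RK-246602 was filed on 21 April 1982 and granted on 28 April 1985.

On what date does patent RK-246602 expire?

(a) grant + 15 years → 28 April 2000.
(b) filing + 17 years → 21 April 1999.
Later of the two: 28 April 2000.

April 28, 2000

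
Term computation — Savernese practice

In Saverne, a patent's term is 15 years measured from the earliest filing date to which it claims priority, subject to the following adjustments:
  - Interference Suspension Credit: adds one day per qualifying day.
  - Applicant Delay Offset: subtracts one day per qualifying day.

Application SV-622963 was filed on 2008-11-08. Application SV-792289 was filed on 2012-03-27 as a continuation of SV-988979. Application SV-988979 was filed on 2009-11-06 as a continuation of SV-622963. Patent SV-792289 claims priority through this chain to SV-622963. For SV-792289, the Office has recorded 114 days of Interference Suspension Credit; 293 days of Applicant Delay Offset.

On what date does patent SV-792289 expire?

Earliest priority filing: 8 November 2008.
Base term: 8 November 2008 + 15 years → 8 November 2023.
Interference Suspension Credit: +114 days → 1 March 2024.
Applicant Delay Offset: −293 days → 13 May 2023.

2023-05-13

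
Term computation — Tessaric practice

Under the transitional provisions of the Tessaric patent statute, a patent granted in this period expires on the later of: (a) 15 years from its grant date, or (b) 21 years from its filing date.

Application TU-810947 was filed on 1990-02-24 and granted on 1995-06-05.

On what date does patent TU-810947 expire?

(a) grant + 15 years → 5 June 2010.
(b) filing + 21 years → 24 February 2011.
Later of the two: 24 February 2011.

February 24, 2011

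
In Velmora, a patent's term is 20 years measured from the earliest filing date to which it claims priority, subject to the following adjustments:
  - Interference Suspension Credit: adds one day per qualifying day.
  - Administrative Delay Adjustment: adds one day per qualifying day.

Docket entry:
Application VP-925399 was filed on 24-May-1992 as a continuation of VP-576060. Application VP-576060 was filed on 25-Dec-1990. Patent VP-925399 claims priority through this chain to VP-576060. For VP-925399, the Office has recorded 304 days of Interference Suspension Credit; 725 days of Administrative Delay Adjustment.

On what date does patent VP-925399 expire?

2013-10-19

Earliest priority filing: 25 December 1990.
Base term: 25 December 1990 + 20 years → 25 December 2010.
Interference Suspension Credit: +304 days → 25 October 2011.
Administrative Delay Adjustment: +725 days → 19 October 2013.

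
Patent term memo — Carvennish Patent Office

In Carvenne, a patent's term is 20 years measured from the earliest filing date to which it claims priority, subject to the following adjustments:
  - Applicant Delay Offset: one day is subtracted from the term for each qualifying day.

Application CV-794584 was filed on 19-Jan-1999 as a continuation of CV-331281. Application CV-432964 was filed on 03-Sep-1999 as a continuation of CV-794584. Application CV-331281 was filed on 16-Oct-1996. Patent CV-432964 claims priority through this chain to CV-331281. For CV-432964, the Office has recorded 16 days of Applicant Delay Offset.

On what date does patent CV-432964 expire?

2016-09-30

Earliest priority filing: 16 October 1996.
Base term: 16 October 1996 + 20 years → 16 October 2016.
Applicant Delay Offset: −16 days → 30 September 2016.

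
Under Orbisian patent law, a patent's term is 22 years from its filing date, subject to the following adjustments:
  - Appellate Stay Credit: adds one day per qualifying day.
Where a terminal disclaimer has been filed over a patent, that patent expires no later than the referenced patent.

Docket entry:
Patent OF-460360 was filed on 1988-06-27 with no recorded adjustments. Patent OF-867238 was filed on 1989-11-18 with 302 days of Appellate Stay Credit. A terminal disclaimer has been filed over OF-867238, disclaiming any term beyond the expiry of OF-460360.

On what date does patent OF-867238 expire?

Natural term of OF-867238:
  Base: filing + 22 years → 18 November 2011.
  Appellate Stay Credit: +302 days → 15 September 2012.
Expiry of referenced patent OF-460360:
  Base: filing + 22 years → 27 June 2010.
Terminal disclaimer: OF-867238 expires on the earlier of 15 September 2012 and 27 June 2010.

2010-06-27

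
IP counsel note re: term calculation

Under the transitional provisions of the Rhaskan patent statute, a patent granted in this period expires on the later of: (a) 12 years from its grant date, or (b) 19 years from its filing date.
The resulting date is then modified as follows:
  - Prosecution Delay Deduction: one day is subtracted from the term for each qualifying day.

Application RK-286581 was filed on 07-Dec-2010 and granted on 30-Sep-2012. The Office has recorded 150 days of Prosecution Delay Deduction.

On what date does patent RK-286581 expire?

(a) grant + 12 years → 30 September 2024.
(b) filing + 19 years → 7 December 2029.
Later of the two: 7 December 2029.
Prosecution Delay Deduction: −150 days → 10 July 2029.

July 10, 2029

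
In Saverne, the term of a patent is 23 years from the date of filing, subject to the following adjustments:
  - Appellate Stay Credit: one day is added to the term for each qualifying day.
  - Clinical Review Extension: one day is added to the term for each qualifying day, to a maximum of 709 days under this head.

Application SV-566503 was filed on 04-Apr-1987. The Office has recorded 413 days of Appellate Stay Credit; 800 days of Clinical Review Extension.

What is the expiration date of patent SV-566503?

Base term: filing date + 23 years → 4 April 2010.
Appellate Stay Credit: +413 days → 22 May 2011.
Clinical Review Extension: 800 days claimed exceeds the 709-day cap, so +709 days → 30 April 2013.

April 30, 2013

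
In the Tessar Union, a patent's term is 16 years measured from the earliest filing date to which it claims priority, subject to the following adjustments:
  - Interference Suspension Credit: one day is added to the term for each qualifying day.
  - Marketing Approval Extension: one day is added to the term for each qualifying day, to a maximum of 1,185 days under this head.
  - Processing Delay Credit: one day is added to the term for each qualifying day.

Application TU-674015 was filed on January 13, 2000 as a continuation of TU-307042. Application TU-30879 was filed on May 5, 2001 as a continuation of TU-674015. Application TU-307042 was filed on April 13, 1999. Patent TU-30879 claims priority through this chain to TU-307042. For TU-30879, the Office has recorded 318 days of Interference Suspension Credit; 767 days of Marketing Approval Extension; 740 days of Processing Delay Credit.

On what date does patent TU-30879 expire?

April 11, 2020

Earliest priority filing: 13 April 1999.
Base term: 13 April 1999 + 16 years → 13 April 2015.
Interference Suspension Credit: +318 days → 25 February 2016.
Marketing Approval Extension: 767 days (within the 1185-day cap) → +767 days → 2 April 2018.
Processing Delay Credit: +740 days → 11 April 2020.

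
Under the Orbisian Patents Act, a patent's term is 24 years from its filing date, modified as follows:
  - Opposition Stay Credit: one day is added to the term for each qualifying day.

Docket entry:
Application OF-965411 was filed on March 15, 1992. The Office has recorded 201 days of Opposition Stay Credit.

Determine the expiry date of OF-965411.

Base term: filing date + 24 years → 15 March 2016.
Opposition Stay Credit: +201 days → 2 October 2016.

2016-10-02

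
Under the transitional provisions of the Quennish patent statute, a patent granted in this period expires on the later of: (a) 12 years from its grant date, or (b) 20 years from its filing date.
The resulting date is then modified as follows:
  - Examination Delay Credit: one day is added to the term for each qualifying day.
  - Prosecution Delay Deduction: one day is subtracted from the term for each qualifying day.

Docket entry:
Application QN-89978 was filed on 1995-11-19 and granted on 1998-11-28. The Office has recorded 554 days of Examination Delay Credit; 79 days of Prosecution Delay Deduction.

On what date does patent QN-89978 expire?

(a) grant + 12 years → 28 November 2010.
(b) filing + 20 years → 19 November 2015.
Later of the two: 19 November 2015.
Examination Delay Credit: +554 days → 26 May 2017.
Prosecution Delay Deduction: −79 days → 8 March 2017.

March 8, 2017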